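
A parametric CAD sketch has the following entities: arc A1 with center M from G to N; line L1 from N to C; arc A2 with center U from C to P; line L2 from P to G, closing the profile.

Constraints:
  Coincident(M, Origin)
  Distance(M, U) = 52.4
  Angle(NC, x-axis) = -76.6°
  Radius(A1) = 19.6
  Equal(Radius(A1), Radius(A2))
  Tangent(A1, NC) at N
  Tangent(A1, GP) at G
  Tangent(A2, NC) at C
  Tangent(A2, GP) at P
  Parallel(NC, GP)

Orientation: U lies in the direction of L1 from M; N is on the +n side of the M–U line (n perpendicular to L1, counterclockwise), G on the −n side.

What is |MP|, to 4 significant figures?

55.95

The slot axis is L1's direction at -76.6°, so u = (cos -76.6°, sin -76.6°) = (0.2317, -0.9728) and n = (−sin -76.6°, cos -76.6°) = (0.9728, 0.2317). M is at the origin and U lies 52.4 along u from M, so U = 52.4·u = (12.14, -50.97). Tangency of A1 to both parallel lines with radius 19.6 puts N and G at M ± 19.6·n: N = (19.07, 4.542), G = (-19.07, -4.542). Equal radii place C and P the same way about U: C = U + 19.6·n = (31.21, -46.43), P = U − 19.6·n = (-6.923, -55.52). Then |MP| = |P − M| = 55.95.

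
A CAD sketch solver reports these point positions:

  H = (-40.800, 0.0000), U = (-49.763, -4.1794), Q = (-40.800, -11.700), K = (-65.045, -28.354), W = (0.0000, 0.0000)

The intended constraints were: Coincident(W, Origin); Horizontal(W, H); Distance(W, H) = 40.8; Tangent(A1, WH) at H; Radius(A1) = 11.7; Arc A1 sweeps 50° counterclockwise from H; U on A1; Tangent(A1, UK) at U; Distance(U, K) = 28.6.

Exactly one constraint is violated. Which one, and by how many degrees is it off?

Tangent(A1, UK) at U — off by 7.70°.

W = (0.00, 0.00) ✓; W.y = 0.00, H.y = 0.00 ✓; |WH| = 40.80 ✓; ∠(QH, HW) = 90.00° ✓; |QH| = 11.70 ✓; bearing(Q→U) − bearing(Q→H) = 50.00° ✓; |QU| = 11.70 ✓; ∠(QU, UK) = 82.30° ✗; |UK| = 28.60 ✓.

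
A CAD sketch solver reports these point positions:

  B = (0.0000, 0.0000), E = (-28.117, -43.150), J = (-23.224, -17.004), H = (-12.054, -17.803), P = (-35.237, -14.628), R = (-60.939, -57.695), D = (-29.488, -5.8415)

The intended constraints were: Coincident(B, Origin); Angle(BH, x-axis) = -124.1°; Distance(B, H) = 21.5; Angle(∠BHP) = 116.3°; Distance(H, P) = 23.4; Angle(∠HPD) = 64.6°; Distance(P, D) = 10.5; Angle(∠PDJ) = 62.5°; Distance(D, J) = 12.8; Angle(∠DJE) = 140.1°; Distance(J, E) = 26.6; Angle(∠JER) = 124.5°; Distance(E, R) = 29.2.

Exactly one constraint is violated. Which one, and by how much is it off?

Distance(E, R) = 29.2 — off by 6.70.

B = (0.00, 0.00) ✓; BH at -124.1° ✓; |BH| = 21.50 ✓; ∠BHP = 116.3° ✓; |HP| = 23.40 ✓; ∠HPD = 64.60° ✓; |PD| = 10.50 ✓; ∠PDJ = 62.50° ✓; |DJ| = 12.80 ✓; ∠DJE = 140.1° ✓; |JE| = 26.60 ✓; ∠JER = 124.5° ✓; |ER| = 35.90 ✗.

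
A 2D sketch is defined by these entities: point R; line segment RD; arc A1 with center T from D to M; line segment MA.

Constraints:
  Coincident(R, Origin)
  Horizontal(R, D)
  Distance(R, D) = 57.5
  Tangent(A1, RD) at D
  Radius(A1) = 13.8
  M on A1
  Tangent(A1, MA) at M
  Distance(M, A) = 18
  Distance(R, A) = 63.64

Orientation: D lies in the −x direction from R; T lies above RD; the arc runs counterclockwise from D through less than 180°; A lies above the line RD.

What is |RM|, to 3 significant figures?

49.1

R is at the origin; R and D share the same y with |RD| = 57.5 and D on the −x side, so D = (-57.5, 0.00). The tangent condition forces TD to be normal to RD, so T = D + (0, 13.8) = (-57.5, 13.8). Since TM ⟂ MA (tangency), |TA| = √(13.8² + 18.0²) = 22.7 regardless of where M sits on A1. So A lies on both circle(R, 63.64) and circle(T, 22.7); the above-RD intersection is A = (-52.5, 35.9). M is the foot of the tangent from A: M = (-45.0, 19.6).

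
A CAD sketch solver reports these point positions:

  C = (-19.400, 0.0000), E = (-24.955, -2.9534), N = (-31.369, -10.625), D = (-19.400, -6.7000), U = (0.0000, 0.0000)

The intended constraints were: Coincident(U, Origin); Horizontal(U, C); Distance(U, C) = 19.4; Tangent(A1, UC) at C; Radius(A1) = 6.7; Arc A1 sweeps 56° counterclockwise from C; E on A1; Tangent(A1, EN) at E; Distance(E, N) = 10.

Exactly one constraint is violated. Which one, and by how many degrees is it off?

Tangent(A1, EN) at E — off by 5.90°.

U = (0.00, 0.00) ✓; U.y = 0.00, C.y = 0.00 ✓; |UC| = 19.40 ✓; ∠(DC, CU) = 90.00° ✓; |DC| = 6.700 ✓; bearing(D→E) − bearing(D→C) = 56.00° ✓; |DE| = 6.700 ✓; ∠(DE, EN) = 95.90° ✗; |EN| = 10.00 ✓.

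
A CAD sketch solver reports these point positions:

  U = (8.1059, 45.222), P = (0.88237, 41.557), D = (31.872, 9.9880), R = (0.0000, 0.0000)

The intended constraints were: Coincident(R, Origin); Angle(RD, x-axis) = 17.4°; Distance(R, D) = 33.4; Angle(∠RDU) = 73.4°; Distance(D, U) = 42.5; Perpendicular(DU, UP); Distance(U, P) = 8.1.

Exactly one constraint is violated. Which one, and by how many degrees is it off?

Perpendicular(DU, UP) — off by 7.10°.

R = (0.00, 0.00) ✓; RD at 17.40° ✓; |RD| = 33.40 ✓; ∠RDU = 73.40° ✓; |DU| = 42.50 ✓; ∠(DU, UP) = 82.90° ✗; |UP| = 8.100 ✓.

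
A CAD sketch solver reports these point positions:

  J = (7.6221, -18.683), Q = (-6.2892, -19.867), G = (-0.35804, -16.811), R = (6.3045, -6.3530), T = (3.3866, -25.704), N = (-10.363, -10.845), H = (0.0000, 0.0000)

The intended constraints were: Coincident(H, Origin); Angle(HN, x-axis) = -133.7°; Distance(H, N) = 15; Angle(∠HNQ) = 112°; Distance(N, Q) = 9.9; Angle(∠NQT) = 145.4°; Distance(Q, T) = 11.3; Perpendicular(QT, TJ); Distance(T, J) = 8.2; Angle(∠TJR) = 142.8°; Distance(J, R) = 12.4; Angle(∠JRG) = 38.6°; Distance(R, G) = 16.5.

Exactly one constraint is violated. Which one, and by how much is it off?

Distance(R, G) = 16.5 — off by 4.10.

H = (0.00, 0.00) ✓; HN at -133.7° ✓; |HN| = 15.00 ✓; ∠HNQ = 112.0° ✓; |NQ| = 9.899 ✓; ∠NQT = 145.4° ✓; |QT| = 11.30 ✓; ∠(QT, TJ) = 90.00° ✓; |TJ| = 8.200 ✓; ∠TJR = 142.8° ✓; |JR| = 12.40 ✓; ∠JRG = 38.60° ✓; |RG| = 12.40 ✗.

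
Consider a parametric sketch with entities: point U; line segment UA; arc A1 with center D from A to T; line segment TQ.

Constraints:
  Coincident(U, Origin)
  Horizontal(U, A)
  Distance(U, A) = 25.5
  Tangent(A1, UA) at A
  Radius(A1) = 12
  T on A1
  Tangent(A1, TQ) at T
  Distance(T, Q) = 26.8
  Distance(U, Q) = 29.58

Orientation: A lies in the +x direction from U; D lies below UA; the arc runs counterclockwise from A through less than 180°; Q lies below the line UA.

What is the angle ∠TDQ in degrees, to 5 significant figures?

65.879°

Checks: ∠(DA, AU) = 90.00° ✓; |DT| = 12.00 ✓; ∠(DT, TQ) = 90.00° ✓; |TQ| = 26.80 ✓; |UQ| = 29.58 ✓.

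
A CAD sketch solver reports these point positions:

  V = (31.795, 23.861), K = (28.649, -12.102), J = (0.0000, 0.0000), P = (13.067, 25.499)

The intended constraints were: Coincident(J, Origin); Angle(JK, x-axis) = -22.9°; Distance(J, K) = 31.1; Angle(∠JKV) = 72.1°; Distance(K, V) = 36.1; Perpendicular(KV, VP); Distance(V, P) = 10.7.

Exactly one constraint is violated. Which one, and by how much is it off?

Distance(V, P) = 10.7 — off by 8.10.

J = (0.00, 0.00) ✓; JK at -22.90° ✓; |JK| = 31.10 ✓; ∠JKV = 72.10° ✓; |KV| = 36.10 ✓; ∠(KV, VP) = 90.00° ✓; |VP| = 18.80 ✗.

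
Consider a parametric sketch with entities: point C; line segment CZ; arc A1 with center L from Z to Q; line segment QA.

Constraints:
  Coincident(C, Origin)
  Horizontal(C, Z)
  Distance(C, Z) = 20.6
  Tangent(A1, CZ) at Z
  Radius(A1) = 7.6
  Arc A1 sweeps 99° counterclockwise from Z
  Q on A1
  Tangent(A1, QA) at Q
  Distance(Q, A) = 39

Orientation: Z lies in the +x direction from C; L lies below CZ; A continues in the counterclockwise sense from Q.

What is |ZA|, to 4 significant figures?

47.33

On A1, Z sits at bearing 90° from L; a 99° counterclockwise sweep puts Q at bearing 189°, so Q = L + 7.6·(cos 189°, sin 189°) = (13.09, -8.789). A1 meets QA tangentially, so LQ is at right angles to QA, so QA runs along (−sin 189°, cos 189°); with |QA| = 39.0, A = (19.19, -47.31). Then |ZA| = |A − Z| = 47.33.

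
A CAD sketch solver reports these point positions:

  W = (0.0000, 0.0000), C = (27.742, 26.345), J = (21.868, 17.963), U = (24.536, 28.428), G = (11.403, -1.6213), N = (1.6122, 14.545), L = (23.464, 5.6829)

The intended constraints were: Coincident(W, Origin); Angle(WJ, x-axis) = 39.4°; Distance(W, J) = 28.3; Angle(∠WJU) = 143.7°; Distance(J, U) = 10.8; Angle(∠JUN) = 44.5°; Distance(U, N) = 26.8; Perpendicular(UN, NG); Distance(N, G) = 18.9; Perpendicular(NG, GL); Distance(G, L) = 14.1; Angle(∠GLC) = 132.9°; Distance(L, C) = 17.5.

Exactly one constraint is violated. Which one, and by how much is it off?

Distance(L, C) = 17.5 — off by 3.60.

W = (0.00, 0.00) ✓; WJ at 39.40° ✓; |WJ| = 28.30 ✓; ∠WJU = 143.7° ✓; |JU| = 10.80 ✓; ∠JUN = 44.50° ✓; |UN| = 26.80 ✓; ∠(UN, NG) = 90.00° ✓; |NG| = 18.90 ✓; ∠(NG, GL) = 90.00° ✓; |GL| = 14.10 ✓; ∠GLC = 132.9° ✓; |LC| = 21.10 ✗.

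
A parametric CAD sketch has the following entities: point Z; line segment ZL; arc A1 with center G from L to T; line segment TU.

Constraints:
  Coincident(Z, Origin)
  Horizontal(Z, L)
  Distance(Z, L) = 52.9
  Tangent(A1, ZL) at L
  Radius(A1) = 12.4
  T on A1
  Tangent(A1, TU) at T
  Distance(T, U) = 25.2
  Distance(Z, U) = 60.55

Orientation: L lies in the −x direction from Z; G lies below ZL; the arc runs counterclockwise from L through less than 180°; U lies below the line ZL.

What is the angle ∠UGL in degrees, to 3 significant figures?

165°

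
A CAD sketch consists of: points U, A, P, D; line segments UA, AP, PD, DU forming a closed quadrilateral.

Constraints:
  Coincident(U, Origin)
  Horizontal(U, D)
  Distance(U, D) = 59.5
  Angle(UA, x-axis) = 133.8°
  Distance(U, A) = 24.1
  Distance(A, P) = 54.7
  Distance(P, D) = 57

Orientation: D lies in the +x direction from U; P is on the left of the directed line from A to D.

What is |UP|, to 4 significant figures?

55.88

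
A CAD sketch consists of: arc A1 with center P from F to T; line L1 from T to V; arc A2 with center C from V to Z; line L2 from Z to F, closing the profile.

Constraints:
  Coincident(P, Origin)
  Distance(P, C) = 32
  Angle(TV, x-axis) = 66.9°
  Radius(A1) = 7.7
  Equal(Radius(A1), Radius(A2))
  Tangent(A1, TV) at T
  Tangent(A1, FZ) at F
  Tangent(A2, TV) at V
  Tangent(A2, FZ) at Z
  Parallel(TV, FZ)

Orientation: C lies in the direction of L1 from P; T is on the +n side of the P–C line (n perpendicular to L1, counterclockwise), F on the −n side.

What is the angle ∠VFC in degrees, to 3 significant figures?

12.2°

The slot axis is L1's direction at 66.9°, so u = (cos 66.9°, sin 66.9°) = (0.392, 0.920) and n = (−sin 66.9°, cos 66.9°) = (-0.920, 0.392). P is at the origin and C lies 32.0 along u from P, so C = 32.0·u = (12.6, 29.4). Tangency of A1 to both parallel lines with radius 7.7 puts T and F at P ± 7.7·n: T = (-7.08, 3.02), F = (7.08, -3.02). Equal radii place V and Z the same way about C: V = C + 7.7·n = (5.47, 32.5), Z = C − 7.7·n = (19.6, 26.4). Then cos ∠VFC = FV·FC / (|FV||FC|), giving 12.2°.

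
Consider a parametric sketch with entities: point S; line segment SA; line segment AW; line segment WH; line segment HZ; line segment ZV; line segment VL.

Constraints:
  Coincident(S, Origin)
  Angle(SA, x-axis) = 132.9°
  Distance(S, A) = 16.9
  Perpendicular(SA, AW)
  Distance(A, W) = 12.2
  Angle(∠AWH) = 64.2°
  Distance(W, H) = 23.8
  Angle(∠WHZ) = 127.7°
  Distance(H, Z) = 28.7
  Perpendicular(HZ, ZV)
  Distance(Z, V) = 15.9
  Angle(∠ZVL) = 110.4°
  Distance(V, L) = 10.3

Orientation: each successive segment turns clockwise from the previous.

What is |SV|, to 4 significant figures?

29.96

S is at the origin; SA runs at 132.9° with length 16.9, so A = (-11.50, 12.38). The perpendicularity gives AW at right angles to SA, so AW runs at 42.90°; with |AW| = 12.2, W = (-2.567, 20.68). ∠AWH = 64.2° gives WH at -72.90° from the x-axis; with |WH| = 23.8, H = (4.431, -2.063). ∠WHZ = 127.7° gives HZ at -125.2° from the x-axis; with |HZ| = 28.7, Z = (-12.11, -25.52). HZ ⟂ ZV, so ZV runs at 144.8°; with |ZV| = 15.9, V = (-25.11, -16.35). Then |SV| = |V − S| = 29.96.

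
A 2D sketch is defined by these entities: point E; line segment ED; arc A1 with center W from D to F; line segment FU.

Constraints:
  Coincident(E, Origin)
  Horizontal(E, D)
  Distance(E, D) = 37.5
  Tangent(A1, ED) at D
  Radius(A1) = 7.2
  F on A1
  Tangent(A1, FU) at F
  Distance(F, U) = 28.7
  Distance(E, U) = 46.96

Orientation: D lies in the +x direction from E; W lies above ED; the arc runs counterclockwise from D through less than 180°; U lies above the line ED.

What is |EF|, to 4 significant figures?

45.11

Checks: |WF| = 7.200 ✓; ∠(WF, FU) = 90.00° ✓; |FU| = 28.70 ✓; |EU| = 46.96 ✓.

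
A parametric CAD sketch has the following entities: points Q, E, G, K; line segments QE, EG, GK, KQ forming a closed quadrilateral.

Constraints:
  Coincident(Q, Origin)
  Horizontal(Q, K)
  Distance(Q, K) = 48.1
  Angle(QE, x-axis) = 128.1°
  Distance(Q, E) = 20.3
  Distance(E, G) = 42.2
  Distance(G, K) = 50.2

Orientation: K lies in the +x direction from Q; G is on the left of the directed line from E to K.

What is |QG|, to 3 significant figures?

46.8

Q is at the origin; Q and K share the same y with |QK| = 48.1 and K in +x, so K = (48.1, 0). QE runs at 128.1° with |QE| = 20.3, so E = (-12.5, 16.0). G is determined by |EG| = 42.2 and |GK| = 50.2 together: it lies at the intersection of circle(E, 42.2) and circle(K, 50.2). With |EK| = 62.7, the foot of the radical line on EK is 25.5 from E and the perpendicular offset is √(42.2² − 25.5²) = 33.7. Taking the left-of-EK solution: G = (20.7, 42.0).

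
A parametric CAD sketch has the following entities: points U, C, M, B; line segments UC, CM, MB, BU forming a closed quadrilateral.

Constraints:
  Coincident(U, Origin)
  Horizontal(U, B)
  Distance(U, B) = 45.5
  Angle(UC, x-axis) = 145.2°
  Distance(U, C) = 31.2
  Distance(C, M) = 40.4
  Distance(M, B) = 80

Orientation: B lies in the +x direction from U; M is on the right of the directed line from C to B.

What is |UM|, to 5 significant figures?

38.415

Checks: |CM| = 40.40 ✓; |MB| = 80.00 ✓.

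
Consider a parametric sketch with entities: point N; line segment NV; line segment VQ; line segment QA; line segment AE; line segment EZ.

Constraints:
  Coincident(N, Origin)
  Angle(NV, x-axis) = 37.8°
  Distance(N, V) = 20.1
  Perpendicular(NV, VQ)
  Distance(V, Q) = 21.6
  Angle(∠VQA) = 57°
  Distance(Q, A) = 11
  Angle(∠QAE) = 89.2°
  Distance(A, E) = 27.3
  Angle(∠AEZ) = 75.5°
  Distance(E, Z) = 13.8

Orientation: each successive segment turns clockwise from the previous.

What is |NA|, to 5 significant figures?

19.024

N is at the origin; NV runs at 37.8° with length 20.1, so V = (15.882, 12.319). The perpendicularity gives VQ at right angles to NV, so VQ runs at -52.200°; with |VQ| = 21.6, Q = (29.121, -4.7479). ∠VQA = 57.0° gives QA at -175.20° from the x-axis; with |QA| = 11.0, A = (18.159, -5.6684). Then |NA| = |A − N| = 19.024.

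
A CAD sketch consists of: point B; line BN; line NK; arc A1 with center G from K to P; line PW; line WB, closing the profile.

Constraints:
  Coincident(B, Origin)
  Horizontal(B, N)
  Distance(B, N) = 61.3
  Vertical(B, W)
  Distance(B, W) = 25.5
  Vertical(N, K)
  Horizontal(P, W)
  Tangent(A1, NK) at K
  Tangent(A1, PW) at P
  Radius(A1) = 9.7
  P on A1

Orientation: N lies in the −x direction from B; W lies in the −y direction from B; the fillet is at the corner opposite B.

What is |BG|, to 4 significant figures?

53.96

BW is vertical with |BW| = 25.5 and W on the −y side, so W = (0.000, -25.50). The virtual corner opposite B is at (-61.30, -25.50). Tangency of A1 to NK means the radius GK is perpendicular to NK and tangency of A1 to PW means the radius GP is perpendicular to PW, with radius 9.7, so the center G sits 9.7 in from both sides at G = (-51.60, -15.80). Then |BG| = |G − B| = 53.96.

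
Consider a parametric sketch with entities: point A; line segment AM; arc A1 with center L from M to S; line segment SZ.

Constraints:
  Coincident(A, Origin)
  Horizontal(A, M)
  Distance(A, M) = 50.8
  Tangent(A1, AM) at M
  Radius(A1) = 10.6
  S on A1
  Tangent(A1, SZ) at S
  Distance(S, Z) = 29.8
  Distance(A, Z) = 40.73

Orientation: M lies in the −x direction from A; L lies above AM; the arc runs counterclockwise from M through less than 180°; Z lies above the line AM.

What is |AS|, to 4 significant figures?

41.99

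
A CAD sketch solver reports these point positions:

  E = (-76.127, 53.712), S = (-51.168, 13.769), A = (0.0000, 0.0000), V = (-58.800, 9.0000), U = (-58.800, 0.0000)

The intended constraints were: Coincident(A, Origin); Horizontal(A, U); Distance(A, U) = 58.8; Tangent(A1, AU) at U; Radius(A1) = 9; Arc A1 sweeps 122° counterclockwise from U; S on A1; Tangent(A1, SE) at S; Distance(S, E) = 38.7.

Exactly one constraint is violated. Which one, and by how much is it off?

Distance(S, E) = 38.7 — off by 8.40.

A = (0.00, 0.00) ✓; A.y = 0.00, U.y = 0.00 ✓; |AU| = 58.80 ✓; ∠(VU, UA) = 90.00° ✓; |VU| = 9.000 ✓; bearing(V→S) − bearing(V→U) = 122.0° ✓; |VS| = 8.999 ✓; ∠(VS, SE) = 90.00° ✓; |SE| = 47.10 ✗.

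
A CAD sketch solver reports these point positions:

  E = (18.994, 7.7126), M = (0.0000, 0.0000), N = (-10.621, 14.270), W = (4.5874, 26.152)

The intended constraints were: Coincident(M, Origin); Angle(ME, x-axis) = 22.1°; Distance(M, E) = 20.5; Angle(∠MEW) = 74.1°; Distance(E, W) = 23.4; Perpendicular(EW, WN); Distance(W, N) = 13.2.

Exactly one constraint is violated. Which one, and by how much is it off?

Distance(W, N) = 13.2 — off by 6.10.

M = (0.00, 0.00) ✓; ME at 22.10° ✓; |ME| = 20.50 ✓; ∠MEW = 74.10° ✓; |EW| = 23.40 ✓; ∠(EW, WN) = 90.00° ✓; |WN| = 19.30 ✗.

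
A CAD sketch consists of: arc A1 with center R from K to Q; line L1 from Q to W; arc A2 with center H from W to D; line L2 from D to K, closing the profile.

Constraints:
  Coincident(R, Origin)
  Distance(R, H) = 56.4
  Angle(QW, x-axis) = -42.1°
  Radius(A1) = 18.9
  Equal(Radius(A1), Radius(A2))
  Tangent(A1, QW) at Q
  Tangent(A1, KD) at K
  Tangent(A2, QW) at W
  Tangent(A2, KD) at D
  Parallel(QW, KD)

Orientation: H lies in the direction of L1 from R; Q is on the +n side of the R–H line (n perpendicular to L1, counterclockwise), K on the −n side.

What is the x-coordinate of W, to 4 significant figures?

54.52

Tangency of A1 to both parallel lines with radius 18.9 puts Q and K at R ± 18.9·n: Q = (12.67, 14.02), K = (-12.67, -14.02). Equal radii place W and D the same way about H: W = H + 18.9·n = (54.52, -23.79), D = H − 18.9·n = (29.18, -51.84). So W.x = 54.52.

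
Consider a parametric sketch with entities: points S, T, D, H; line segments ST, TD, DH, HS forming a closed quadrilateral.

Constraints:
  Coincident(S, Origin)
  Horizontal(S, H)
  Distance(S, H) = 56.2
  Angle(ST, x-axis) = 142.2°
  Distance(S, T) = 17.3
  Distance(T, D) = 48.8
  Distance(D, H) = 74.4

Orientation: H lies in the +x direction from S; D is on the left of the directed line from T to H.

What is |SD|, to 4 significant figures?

55.50

Checks: |SH| = 56.20 ✓; |ST| = 17.30 ✓; |TD| = 48.80 ✓; |DH| = 74.40 ✓.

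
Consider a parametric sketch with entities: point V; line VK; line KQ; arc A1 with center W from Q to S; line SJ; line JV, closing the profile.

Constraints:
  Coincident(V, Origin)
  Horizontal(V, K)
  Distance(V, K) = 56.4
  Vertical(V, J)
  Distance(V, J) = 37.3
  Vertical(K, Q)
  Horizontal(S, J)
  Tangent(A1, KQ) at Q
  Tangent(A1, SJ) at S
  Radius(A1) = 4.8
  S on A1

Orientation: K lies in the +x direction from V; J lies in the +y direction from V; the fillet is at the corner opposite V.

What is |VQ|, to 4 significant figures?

65.09

V is at the origin; V and K share the same y with |VK| = 56.4 and K on the +x side, so K = (56.40, 0.000). V and J share the same x with |VJ| = 37.3 and J on the +y side, so J = (0.000, 37.30). The virtual corner opposite V is at (56.40, 37.30). Since A1 is tangent to KQ there, WQ ⟂ KQ and tangency of A1 to SJ means the radius WS is perpendicular to SJ, with radius 4.8, so the center W sits 4.8 in from both sides at W = (51.60, 32.50). That places the tangent points at Q = (56.40, 32.50) on KQ and S = (51.60, 37.30) on SJ. Then |VQ| = |Q − V| = 65.09.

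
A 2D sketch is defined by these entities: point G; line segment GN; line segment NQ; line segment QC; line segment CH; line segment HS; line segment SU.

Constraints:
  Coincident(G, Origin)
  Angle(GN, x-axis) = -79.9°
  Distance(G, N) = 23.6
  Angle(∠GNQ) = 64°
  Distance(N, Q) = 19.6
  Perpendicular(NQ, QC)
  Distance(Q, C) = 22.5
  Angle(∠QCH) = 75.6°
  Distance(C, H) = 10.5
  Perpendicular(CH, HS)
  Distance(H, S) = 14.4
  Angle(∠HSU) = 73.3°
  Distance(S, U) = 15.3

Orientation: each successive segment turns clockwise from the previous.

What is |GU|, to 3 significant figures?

17.4

G is at the origin; GN runs at -79.9° with length 23.6, so N = (4.14, -23.2). ∠GNQ = 64.0° gives NQ at 164° from the x-axis; with |NQ| = 19.6, Q = (-14.7, -17.9). The perpendicularity gives QC at right angles to NQ, so QC runs at 74.1°; with |QC| = 22.5, C = (-8.55, 3.77). ∠QCH = 75.6° gives CH at -30.3° from the x-axis; with |CH| = 10.5, H = (0.518, -1.52). CH ⟂ HS, so HS runs at -120°; with |HS| = 14.4, S = (-6.75, -14.0). ∠HSU = 73.3° gives SU at 133° from the x-axis; with |SU| = 15.3, U = (-17.2, -2.77). Then |GU| = |U − G| = 17.4.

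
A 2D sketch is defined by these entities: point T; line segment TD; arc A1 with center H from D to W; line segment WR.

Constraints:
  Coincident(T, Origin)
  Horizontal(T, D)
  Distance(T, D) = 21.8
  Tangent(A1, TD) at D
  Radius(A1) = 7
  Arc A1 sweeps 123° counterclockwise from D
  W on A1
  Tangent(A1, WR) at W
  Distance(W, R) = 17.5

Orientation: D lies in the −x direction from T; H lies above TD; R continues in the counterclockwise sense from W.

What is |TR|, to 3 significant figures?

36.0

On A1, D sits at bearing -90° from H; a 123° counterclockwise sweep puts W at bearing 33°, so W = H + 7.0·(cos 33°, sin 33°) = (-15.9, 10.8). The tangent condition forces HW to be normal to WR, so WR runs along (−sin 33°, cos 33°); with |WR| = 17.5, R = (-25.5, 25.5). Then |TR| = |R − T| = 36.0.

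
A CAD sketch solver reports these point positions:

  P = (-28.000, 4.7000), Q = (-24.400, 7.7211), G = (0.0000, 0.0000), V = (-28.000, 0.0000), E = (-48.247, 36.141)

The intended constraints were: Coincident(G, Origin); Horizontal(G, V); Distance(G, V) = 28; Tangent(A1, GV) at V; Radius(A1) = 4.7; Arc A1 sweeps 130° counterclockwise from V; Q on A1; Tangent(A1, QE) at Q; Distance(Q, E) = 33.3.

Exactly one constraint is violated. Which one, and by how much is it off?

Distance(Q, E) = 33.3 — off by 3.80.

G = (0.00, 0.00) ✓; G.y = 0.00, V.y = 0.00 ✓; |GV| = 28.00 ✓; ∠(PV, VG) = 90.00° ✓; |PV| = 4.700 ✓; bearing(P→Q) − bearing(P→V) = 130.0° ✓; |PQ| = 4.700 ✓; ∠(PQ, QE) = 90.00° ✓; |QE| = 37.10 ✗.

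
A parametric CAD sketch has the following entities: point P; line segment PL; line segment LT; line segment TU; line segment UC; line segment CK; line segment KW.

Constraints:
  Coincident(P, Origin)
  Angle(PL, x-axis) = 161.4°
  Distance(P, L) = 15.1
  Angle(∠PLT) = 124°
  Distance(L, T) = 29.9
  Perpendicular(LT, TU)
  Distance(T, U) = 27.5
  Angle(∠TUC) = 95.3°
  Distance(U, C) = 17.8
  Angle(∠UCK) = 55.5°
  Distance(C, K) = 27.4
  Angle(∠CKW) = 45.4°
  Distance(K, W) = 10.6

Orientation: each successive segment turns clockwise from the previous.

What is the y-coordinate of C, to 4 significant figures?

24.29

P is at the origin; PL runs at 161.4° with length 15.1, so L = (-14.31, 4.816). ∠PLT = 124.0° gives LT at 105.4° from the x-axis; with |LT| = 29.9, T = (-22.25, 33.64). LT is perpendicular to TU, so TU runs at 15.40°; with |TU| = 27.5, U = (4.261, 40.95). ∠TUC = 95.3° gives UC at -69.30° from the x-axis; with |UC| = 17.8, C = (10.55, 24.29). So C.y = 24.29.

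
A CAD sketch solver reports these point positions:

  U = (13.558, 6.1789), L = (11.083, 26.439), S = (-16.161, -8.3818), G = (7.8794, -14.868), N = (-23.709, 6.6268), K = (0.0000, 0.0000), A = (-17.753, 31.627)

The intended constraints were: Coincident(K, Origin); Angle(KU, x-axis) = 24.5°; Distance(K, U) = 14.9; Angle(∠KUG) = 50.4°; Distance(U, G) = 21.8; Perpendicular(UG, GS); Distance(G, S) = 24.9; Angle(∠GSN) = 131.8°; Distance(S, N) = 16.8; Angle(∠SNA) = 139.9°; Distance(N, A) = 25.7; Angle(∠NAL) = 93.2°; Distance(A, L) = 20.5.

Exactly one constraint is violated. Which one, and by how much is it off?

Distance(A, L) = 20.5 — off by 8.80.

K = (0.00, 0.00) ✓; KU at 24.50° ✓; |KU| = 14.90 ✓; ∠KUG = 50.40° ✓; |UG| = 21.80 ✓; ∠(UG, GS) = 90.00° ✓; |GS| = 24.90 ✓; ∠GSN = 131.8° ✓; |SN| = 16.80 ✓; ∠SNA = 139.9° ✓; |NA| = 25.70 ✓; ∠NAL = 93.20° ✓; |AL| = 29.30 ✗.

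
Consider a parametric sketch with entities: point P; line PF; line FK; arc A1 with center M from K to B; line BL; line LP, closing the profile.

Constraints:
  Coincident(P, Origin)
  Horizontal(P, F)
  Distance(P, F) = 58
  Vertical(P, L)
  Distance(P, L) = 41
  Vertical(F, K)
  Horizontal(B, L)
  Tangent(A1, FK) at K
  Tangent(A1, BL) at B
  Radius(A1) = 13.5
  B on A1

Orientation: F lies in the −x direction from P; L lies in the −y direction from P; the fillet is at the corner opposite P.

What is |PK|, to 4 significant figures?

64.19

The virtual corner opposite P is at (-58.00, -41.00). Since A1 is tangent to FK there, MK ⟂ FK and the tangent condition forces MB to be normal to BL, with radius 13.5, so the center M sits 13.5 in from both sides at M = (-44.50, -27.50). That places the tangent points at K = (-58.00, -27.50) on FK and B = (-44.50, -41.00) on BL. Then |PK| = |K − P| = 64.19.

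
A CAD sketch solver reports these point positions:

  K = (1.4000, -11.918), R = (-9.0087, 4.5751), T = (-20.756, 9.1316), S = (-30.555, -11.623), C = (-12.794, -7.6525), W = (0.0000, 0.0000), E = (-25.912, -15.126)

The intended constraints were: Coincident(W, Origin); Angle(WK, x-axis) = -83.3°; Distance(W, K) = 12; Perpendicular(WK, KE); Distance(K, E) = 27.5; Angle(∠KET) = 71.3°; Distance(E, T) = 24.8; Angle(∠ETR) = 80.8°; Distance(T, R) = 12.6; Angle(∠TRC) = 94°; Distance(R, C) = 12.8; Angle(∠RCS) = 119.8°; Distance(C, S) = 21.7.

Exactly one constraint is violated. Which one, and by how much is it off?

Distance(C, S) = 21.7 — off by 3.50.

W = (0.00, 0.00) ✓; WK at -83.30° ✓; |WK| = 12.00 ✓; ∠(WK, KE) = 90.00° ✓; |KE| = 27.50 ✓; ∠KET = 71.30° ✓; |ET| = 24.80 ✓; ∠ETR = 80.80° ✓; |TR| = 12.60 ✓; ∠TRC = 94.00° ✓; |RC| = 12.80 ✓; ∠RCS = 119.8° ✓; |CS| = 18.20 ✗.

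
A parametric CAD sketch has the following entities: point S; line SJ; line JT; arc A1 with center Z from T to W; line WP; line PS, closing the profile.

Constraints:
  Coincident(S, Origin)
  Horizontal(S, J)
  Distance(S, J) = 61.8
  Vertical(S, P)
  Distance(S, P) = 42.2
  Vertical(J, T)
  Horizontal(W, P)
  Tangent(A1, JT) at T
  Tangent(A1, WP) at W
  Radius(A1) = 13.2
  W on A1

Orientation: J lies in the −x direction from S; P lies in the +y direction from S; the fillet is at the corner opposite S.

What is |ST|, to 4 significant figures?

68.27

The virtual corner opposite S is at (-61.80, 42.20). A1 meets JT tangentially, so ZT is at right angles to JT and A1 meets WP tangentially, so ZW is at right angles to WP, with radius 13.2, so the center Z sits 13.2 in from both sides at Z = (-48.60, 29.00). That places the tangent points at T = (-61.80, 29.00) on JT and W = (-48.60, 42.20) on WP. Then |ST| = |T − S| = 68.27.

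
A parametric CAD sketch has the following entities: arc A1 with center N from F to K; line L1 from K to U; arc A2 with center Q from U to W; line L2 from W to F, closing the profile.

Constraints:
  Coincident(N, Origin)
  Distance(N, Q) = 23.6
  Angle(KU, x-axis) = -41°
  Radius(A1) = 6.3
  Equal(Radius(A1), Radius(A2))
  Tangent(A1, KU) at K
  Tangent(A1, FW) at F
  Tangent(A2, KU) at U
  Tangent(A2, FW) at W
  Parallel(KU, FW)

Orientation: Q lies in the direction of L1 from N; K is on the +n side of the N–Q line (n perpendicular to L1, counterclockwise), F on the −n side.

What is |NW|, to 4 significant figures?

24.43

The slot axis is L1's direction at -41.0°, so u = (cos -41.0°, sin -41.0°) = (0.7547, -0.6561) and n = (−sin -41.0°, cos -41.0°) = (0.6561, 0.7547). N is at the origin and Q lies 23.6 along u from N, so Q = 23.6·u = (17.81, -15.48). Tangency of A1 to both parallel lines with radius 6.3 puts K and F at N ± 6.3·n: K = (4.133, 4.755), F = (-4.133, -4.755). Equal radii place U and W the same way about Q: U = Q + 6.3·n = (21.94, -10.73), W = Q − 6.3·n = (13.68, -20.24). Then |NW| = |W − N| = 24.43.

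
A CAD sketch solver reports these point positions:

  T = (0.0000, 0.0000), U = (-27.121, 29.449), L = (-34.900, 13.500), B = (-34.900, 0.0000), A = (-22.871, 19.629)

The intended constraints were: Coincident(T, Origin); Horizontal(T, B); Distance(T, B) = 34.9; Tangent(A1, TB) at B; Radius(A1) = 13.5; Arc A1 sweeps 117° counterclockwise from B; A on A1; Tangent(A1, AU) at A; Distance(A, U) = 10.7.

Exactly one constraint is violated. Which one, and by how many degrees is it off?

Tangent(A1, AU) at A — off by 3.60°.

T = (0.00, 0.00) ✓; T.y = 0.00, B.y = 0.00 ✓; |TB| = 34.90 ✓; ∠(LB, BT) = 90.00° ✓; |LB| = 13.50 ✓; bearing(L→A) − bearing(L→B) = 117.0° ✓; |LA| = 13.50 ✓; ∠(LA, AU) = 93.60° ✗; |AU| = 10.70 ✓.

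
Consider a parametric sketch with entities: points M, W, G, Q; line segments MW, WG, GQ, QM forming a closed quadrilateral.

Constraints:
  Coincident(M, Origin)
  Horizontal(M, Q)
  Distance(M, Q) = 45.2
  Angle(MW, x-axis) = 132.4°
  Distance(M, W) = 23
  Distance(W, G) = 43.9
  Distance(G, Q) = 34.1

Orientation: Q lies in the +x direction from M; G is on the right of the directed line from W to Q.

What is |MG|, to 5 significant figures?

20.905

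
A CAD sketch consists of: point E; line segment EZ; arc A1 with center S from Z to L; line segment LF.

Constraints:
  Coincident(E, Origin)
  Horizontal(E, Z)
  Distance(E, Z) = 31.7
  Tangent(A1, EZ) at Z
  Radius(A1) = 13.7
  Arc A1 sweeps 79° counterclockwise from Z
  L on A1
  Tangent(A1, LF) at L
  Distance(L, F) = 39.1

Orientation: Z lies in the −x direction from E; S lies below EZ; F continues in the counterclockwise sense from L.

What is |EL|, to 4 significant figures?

46.49

E is at the origin; EZ is horizontal with |EZ| = 31.7 and Z on the −x side, so Z = (-31.70, 0.000). The tangent condition forces SZ to be normal to EZ, so S = Z + (0, -13.7) = (-31.70, -13.70). On A1, Z sits at bearing 90° from S; a 79° counterclockwise sweep puts L at bearing 169°, so L = S + 13.7·(cos 169°, sin 169°) = (-45.15, -11.09). Then |EL| = |L − E| = 46.49.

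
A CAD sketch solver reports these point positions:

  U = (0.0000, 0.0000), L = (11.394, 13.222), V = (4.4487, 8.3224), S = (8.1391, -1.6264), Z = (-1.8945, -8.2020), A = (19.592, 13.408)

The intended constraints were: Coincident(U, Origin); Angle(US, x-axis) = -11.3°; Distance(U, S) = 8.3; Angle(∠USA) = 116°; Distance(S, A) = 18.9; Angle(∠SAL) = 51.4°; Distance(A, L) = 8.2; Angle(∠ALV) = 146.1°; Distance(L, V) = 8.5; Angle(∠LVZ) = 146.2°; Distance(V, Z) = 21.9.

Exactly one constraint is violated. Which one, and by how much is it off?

Distance(V, Z) = 21.9 — off by 4.20.

U = (0.00, 0.00) ✓; US at -11.30° ✓; |US| = 8.300 ✓; ∠USA = 116.0° ✓; |SA| = 18.90 ✓; ∠SAL = 51.40° ✓; |AL| = 8.200 ✓; ∠ALV = 146.1° ✓; |LV| = 8.500 ✓; ∠LVZ = 146.2° ✓; |VZ| = 17.70 ✗.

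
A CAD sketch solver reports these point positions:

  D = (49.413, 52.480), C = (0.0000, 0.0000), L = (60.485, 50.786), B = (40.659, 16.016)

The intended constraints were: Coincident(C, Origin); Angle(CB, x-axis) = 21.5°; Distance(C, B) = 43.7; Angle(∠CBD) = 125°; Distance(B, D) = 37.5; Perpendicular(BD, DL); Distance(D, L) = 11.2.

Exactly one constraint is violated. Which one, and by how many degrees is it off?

Perpendicular(BD, DL) — off by 4.80°.

C = (0.00, 0.00) ✓; CB at 21.50° ✓; |CB| = 43.70 ✓; ∠CBD = 125.0° ✓; |BD| = 37.50 ✓; ∠(BD, DL) = 85.20° ✗; |DL| = 11.20 ✓.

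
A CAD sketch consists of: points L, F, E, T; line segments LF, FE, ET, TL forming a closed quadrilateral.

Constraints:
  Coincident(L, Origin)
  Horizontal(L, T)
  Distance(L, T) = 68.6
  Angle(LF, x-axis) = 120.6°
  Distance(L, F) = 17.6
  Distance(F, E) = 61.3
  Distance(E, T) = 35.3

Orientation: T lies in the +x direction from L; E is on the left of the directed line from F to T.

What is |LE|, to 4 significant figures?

58.83

Checks: |FE| = 61.30 ✓; |ET| = 35.30 ✓.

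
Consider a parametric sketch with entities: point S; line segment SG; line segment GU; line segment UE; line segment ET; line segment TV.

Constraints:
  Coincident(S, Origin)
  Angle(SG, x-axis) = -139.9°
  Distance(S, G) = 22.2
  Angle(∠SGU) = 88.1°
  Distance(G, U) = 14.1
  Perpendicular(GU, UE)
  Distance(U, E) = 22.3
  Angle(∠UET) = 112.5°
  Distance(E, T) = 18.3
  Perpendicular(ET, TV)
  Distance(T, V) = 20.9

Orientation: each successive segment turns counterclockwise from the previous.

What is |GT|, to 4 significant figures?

29.44

GU ⟂ UE, so UE runs at 42.00°; with |UE| = 22.3, E = (9.026, -9.856). ∠UET = 112.5° gives ET at 109.5° from the x-axis; with |ET| = 18.3, T = (2.917, 7.394). Then |GT| = |T − G| = 29.44.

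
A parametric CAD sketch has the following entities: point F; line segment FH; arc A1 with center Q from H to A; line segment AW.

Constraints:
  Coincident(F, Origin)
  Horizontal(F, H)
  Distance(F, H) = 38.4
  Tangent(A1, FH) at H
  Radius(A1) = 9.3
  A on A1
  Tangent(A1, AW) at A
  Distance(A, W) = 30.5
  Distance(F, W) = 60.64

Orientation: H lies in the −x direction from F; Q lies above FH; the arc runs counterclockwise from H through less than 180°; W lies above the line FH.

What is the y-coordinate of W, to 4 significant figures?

40.46

F is at the origin; FH is horizontal with |FH| = 38.4 and H on the −x side, so H = (-38.40, 0.000). Since A1 is tangent to FH there, QH ⟂ FH, so Q = H + (0, 9.3) = (-38.40, 9.300). Since QA ⟂ AW (tangency), |QW| = √(9.3² + 30.5²) = 31.89 regardless of where A sits on A1. So W lies on both circle(F, 60.64) and circle(Q, 31.89); the above-FH intersection is W = (-45.17, 40.46). A is the foot of the tangent from W: A = (-30.28, 13.84).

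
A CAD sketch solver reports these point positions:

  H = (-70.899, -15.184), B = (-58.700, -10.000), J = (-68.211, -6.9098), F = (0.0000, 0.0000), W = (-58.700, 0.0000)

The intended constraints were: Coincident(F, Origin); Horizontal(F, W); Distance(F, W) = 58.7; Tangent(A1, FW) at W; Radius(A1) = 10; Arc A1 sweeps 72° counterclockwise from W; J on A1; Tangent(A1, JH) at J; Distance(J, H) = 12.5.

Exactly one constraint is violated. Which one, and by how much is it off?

Distance(J, H) = 12.5 — off by 3.80.

F = (0.00, 0.00) ✓; F.y = 0.00, W.y = 0.00 ✓; |FW| = 58.70 ✓; ∠(BW, WF) = 90.00° ✓; |BW| = 10.00 ✓; bearing(B→J) − bearing(B→W) = 72.00° ✓; |BJ| = 10.00 ✓; ∠(BJ, JH) = 90.00° ✓; |JH| = 8.700 ✗.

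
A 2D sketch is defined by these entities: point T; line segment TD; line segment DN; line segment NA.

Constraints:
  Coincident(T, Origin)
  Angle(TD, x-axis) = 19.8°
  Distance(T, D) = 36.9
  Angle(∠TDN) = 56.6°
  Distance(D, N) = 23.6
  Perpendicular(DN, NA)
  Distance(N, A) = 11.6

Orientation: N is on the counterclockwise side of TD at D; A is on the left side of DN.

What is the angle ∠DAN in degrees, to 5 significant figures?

63.825°

∠TDN = 56.6°, so DN runs at 19.8° + (180° − 56.6°) = 143.20° from the x-axis; with |DN| = 23.6, N = D + 23.6·(cos 143.20°, sin 143.20°) = (15.821, 26.636). DN is perpendicular to NA; with |NA| = 11.6 on the left of DN, A = N + 11.6·(-0.59902, -0.80073) = (8.8726, 17.348). Then cos ∠DAN = AD·AN / (|AD||AN|), giving 63.825°.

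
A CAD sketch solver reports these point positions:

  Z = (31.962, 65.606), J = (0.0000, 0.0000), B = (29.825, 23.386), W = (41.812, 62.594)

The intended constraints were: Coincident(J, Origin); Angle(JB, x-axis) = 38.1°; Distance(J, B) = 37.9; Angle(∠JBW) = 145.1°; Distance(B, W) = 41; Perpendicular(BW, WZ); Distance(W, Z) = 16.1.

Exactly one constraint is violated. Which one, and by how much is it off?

Distance(W, Z) = 16.1 — off by 5.80.

J = (0.00, 0.00) ✓; JB at 38.10° ✓; |JB| = 37.90 ✓; ∠JBW = 145.1° ✓; |BW| = 41.00 ✓; ∠(BW, WZ) = 90.00° ✓; |WZ| = 10.30 ✗.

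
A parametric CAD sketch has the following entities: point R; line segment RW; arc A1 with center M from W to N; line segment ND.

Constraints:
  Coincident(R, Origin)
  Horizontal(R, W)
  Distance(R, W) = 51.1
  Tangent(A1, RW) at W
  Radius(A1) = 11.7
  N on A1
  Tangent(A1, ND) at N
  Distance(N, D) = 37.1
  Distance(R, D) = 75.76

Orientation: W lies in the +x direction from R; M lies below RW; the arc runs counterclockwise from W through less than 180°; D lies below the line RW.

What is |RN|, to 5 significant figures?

43.913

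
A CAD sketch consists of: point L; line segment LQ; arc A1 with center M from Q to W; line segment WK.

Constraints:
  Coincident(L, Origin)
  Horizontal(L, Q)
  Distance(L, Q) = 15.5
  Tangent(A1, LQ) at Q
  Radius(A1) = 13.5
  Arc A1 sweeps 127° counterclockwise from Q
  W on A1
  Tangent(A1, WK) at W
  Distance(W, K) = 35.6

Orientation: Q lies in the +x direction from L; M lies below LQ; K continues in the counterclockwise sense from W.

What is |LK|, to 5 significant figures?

56.472

L is at the origin; LQ is horizontal with |LQ| = 15.5 and Q on the +x side, so Q = (15.500, 0.0000). Tangency of A1 to LQ means the radius MQ is perpendicular to LQ, so M = Q + (0, -13.5) = (15.500, -13.500). On A1, Q sits at bearing 90° from M; a 127° counterclockwise sweep puts W at bearing 217°, so W = M + 13.5·(cos 217°, sin 217°) = (4.7184, -21.625). Since A1 is tangent to WK there, MW ⟂ WK, so WK runs along (−sin 217°, cos 217°); with |WK| = 35.6, K = (26.143, -50.056). Then |LK| = |K − L| = 56.472.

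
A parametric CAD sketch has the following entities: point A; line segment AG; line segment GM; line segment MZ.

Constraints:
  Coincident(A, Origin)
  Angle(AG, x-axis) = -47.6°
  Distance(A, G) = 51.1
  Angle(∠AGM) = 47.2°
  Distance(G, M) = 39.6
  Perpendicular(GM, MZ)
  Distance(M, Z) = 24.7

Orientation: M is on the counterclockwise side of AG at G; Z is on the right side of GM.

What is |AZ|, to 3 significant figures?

62.4

∠AGM = 47.2°, so GM runs at -47.6° + (180° − 47.2°) = 85.2° from the x-axis; with |GM| = 39.6, M = G + 39.6·(cos 85.2°, sin 85.2°) = (37.8, 1.73). The perpendicularity gives MZ at right angles to GM; with |MZ| = 24.7 on the right of GM, Z = M + 24.7·(0.996, -0.0837) = (62.4, -0.341). Then |AZ| = |Z − A| = 62.4.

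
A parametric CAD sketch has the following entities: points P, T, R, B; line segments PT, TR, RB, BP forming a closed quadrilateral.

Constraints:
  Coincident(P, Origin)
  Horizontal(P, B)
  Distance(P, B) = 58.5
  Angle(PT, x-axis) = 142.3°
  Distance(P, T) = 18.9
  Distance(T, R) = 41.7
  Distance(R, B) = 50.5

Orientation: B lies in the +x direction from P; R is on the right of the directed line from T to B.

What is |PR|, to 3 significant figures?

23.5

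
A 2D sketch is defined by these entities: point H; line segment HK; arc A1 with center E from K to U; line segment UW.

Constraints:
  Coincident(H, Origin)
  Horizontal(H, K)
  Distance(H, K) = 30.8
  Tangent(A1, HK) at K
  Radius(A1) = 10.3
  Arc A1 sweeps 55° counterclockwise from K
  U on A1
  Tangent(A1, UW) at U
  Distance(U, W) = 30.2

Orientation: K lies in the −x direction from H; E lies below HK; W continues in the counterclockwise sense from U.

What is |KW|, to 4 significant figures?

38.89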